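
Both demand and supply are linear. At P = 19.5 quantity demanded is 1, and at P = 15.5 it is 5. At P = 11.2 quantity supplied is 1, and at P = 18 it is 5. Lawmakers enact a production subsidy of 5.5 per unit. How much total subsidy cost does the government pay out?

Demand slope = (15.5 − 19.5)/(5 − 1) = −1, so P = 20.5 − Q.
Supply slope = (18 − 11.2)/(5 − 1) = 1.7, so P = 9.5 + 1.7Q.
Competitive equilibrium: 20.5 − Q = 9.5 + 1.7Q → Q* = 4.0741, P* = 16.4259.
The subsidy lowers effective supply by 5.5: P = 4 + 1.7Q.
New quantity: 20.5 − Q = 4 + 1.7Q → Q' = 6.1111.
Total subsidy cost = 5.5 × 6.1111 = 33.61.

33.61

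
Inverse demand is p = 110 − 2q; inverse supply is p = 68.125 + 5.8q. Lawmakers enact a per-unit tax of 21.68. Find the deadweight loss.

Competitive equilibrium: 110 − 2q = 68.125 + 5.8q → q* = 5.3686, p* = 99.2628.
With the tax, the buyer price exceeds the seller price by 21.68: (110 − 2q) − (68.125 + 5.8q) = 21.68 → q' = 2.5891.
Δq = 5.3686 − 2.5891 = 2.7795; the wedge equals the tax, 21.68.
Welfare loss = ½ × 2.7795 × 21.68 = 30.13.

30.13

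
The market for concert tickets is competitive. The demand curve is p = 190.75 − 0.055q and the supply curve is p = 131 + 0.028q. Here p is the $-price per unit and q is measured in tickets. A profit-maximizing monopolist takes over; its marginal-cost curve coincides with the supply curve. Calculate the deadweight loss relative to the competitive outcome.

$3416.13

Competitive equilibrium: 190.75 − 0.055q = 131 + 0.028q → q* = 719.8795, p* = 151.1566.
Marginal revenue: MR = 190.75 − 0.11q. Set MR = MC: 190.75 − 0.11q = 131 + 0.028q → q_m = 432.971.
Price p_m = 190.75 − 0.055·432.971 = 166.9366; MC(q_m) = 131 + 0.028·432.971 = 143.1232.
Competitive q* = 719.8795, so Δq = 286.9085; wedge = 166.9366 − 143.1232 = 23.8134.
DWL = ½ × 286.9085 × 23.8134 = $3416.13.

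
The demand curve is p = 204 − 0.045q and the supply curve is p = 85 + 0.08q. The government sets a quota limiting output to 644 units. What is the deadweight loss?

Competitive equilibrium: 204 − 0.045q = 85 + 0.08q → q* = 952, p* = 161.16.
At q = 644: demand price = 204 − 0.045·644 = 175.02; supply price = 85 + 0.08·644 = 136.52.
Δq = 952 − 644 = 308; wedge = 175.02 − 136.52 = 38.5.
Welfare loss = ½ × 308 × 38.5 = 5929.

5929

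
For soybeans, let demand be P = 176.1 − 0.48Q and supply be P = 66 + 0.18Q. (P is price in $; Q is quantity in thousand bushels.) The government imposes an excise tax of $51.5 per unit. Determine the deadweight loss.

$2009.28 thousand

Competitive equilibrium: 176.1 − 0.48Q = 66 + 0.18Q → Q* = 166.8182, P* = 96.0273.
With the tax, the buyer price exceeds the seller price by 51.5: (176.1 − 0.48Q) − (66 + 0.18Q) = 51.5 → Q' = 88.7879.
ΔQ = 166.8182 − 88.7879 = 78.0303; the wedge equals the tax, 51.5.
DWL = ½ × 78.0303 × 51.5 = $2009.28 thousand.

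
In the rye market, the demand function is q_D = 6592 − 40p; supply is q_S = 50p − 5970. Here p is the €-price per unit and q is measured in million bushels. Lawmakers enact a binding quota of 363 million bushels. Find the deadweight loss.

€9386.38 million

In inverse form: demand p = 164.8 − 0.025q, supply p = 119.4 + 0.02q.
Competitive equilibrium: 164.8 − 0.025q = 119.4 + 0.02q → q* = 1008.8889, p* = 139.5778.
At q = 363: demand price = 164.8 − 0.025·363 = 155.725; supply price = 119.4 + 0.02·363 = 126.66.
Δq = 1008.8889 − 363 = 645.8889; wedge = 155.725 − 126.66 = 29.065.
Deadweight loss = ½ × 645.8889 × 29.065 = €9386.38 million.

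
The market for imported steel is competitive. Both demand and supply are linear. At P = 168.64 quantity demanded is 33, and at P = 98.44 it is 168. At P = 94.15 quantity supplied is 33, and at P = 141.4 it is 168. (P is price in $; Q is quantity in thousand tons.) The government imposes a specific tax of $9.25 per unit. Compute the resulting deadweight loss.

Demand slope = (98.44 − 168.64)/(168 − 33) = −0.52, so P = 185.8 − 0.52Q.
Supply slope = (141.4 − 94.15)/(168 − 33) = 0.35, so P = 82.6 + 0.35Q.
Competitive equilibrium: 185.8 − 0.52Q = 82.6 + 0.35Q → Q* = 118.6207, P* = 124.1172.
With the tax, the buyer price exceeds the seller price by 9.25: (185.8 − 0.52Q) − (82.6 + 0.35Q) = 9.25 → Q' = 107.9885.
ΔQ = 118.6207 − 107.9885 = 10.6322; the wedge equals the tax, 9.25.
DWL = ½ × 10.6322 × 9.25 = $49.17 thousand.

$49.17 thousand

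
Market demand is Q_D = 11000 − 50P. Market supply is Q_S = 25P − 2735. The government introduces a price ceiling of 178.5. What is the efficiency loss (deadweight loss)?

In inverse form: demand P = 220 − 0.02Q, supply P = 109.4 + 0.04Q.
Competitive equilibrium: 220 − 0.02Q = 109.4 + 0.04Q → Q* = 1843.3333, P* = 183.1333.
At the ceiling P = 178.5, quantity supplied = (178.5 − 109.4)/0.04 = 1727.5.
Willingness to pay at Q' = 1727.5: 220 − 0.02·1727.5 = 185.45.
ΔQ = 1843.3333 − 1727.5 = 115.8333; wedge = 185.45 − 178.5 = 6.95.
DWL = ½ × 115.8333 × 6.95 = 402.52.

402.52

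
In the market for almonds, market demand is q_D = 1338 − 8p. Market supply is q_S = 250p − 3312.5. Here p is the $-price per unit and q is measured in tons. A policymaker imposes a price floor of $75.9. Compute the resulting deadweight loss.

$13826.71

In inverse form: demand p = 167.25 − 0.125q, supply p = 13.25 + 0.004q.
Competitive equilibrium: 167.25 − 0.125q = 13.25 + 0.004q → q* = 1193.7984, p* = 18.0252.
At the floor p = 75.9, quantity demanded = (167.25 − 75.9)/0.125 = 730.8.
Sellers' marginal cost at q' = 730.8: 13.25 + 0.004·730.8 = 16.1732.
Δq = 1193.7984 − 730.8 = 462.9984; wedge = 75.9 − 16.1732 = 59.7268.
Welfare loss = ½ × 462.9984 × 59.7268 = $13826.71.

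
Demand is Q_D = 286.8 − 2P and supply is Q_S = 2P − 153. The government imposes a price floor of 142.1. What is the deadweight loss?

In inverse form: demand P = 143.4 − 0.5Q, supply P = 76.5 + 0.5Q.
Competitive equilibrium: 143.4 − 0.5Q = 76.5 + 0.5Q → Q* = 66.9, P* = 109.95.
At the floor P = 142.1, quantity demanded = (143.4 − 142.1)/0.5 = 2.6.
Sellers' marginal cost at Q' = 2.6: 76.5 + 0.5·2.6 = 77.8.
ΔQ = 66.9 − 2.6 = 64.3; wedge = 142.1 − 77.8 = 64.3.
Welfare loss = ½ × 64.3 × 64.3 = 2067.245.

2067.245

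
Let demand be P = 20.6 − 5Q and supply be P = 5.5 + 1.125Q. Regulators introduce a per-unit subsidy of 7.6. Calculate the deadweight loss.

Competitive equilibrium: 20.6 − 5Q = 5.5 + 1.125Q → Q* = 2.4653, P* = 8.2735.
The subsidy lowers effective supply by 7.6: P = 1.125Q − 2.1.
New quantity: 20.6 − 5Q = 1.125Q − 2.1 → Q' = 3.7061.
Overproduction ΔQ = 3.7061 − 2.4653 = 1.2408; wedge = subsidy = 7.6.
The triangle = ½ × 1.2408 × 7.6 = 4.72.

4.72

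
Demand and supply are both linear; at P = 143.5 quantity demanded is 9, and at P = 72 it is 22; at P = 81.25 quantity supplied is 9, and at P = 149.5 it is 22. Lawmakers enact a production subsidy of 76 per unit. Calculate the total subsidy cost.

1661.40

Demand slope = (72 − 143.5)/(22 − 9) = −5.5, so P = 193 − 5.5Q.
Supply slope = (149.5 − 81.25)/(22 − 9) = 5.25, so P = 34 + 5.25Q.
Competitive equilibrium: 193 − 5.5Q = 34 + 5.25Q → Q* = 14.7907, P* = 111.6512.
The subsidy lowers effective supply by 76: P = 5.25Q − 42.
New quantity: 193 − 5.5Q = 5.25Q − 42 → Q' = 21.8605.
Total subsidy cost = 76 × 21.8605 = 1661.40.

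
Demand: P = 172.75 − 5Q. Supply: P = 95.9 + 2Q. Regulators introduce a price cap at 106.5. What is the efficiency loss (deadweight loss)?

112.86

Competitive equilibrium: 172.75 − 5Q = 95.9 + 2Q → Q* = 10.9786, P* = 117.8571.
At the ceiling P = 106.5, quantity supplied = (106.5 − 95.9)/2 = 5.3.
Willingness to pay at Q' = 5.3: 172.75 − 5·5.3 = 146.25.
ΔQ = 10.9786 − 5.3 = 5.6786; wedge = 146.25 − 106.5 = 39.75.
DWL = ½ × 5.6786 × 39.75 = 112.86.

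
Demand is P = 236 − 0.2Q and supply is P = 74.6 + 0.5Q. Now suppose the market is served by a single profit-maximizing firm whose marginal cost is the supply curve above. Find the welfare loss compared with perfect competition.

918.87

Competitive equilibrium: 236 − 0.2Q = 74.6 + 0.5Q → Q* = 230.5714, P* = 189.8857.
Marginal revenue: MR = 236 − 0.4Q. Set MR = MC: 236 − 0.4Q = 74.6 + 0.5Q → Q_m = 179.3333.
Price P_m = 236 − 0.2·179.3333 = 200.1333; MC(Q_m) = 74.6 + 0.5·179.3333 = 164.2667.
Competitive Q* = 230.5714, so ΔQ = 51.2381; wedge = 200.1333 − 164.2667 = 35.8666.
Deadweight loss = ½ × 51.2381 × 35.8666 = 918.87.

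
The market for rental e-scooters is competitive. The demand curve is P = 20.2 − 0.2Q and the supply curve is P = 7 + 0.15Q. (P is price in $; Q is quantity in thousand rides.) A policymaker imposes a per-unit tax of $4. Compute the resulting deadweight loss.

$22.86 thousand

Competitive equilibrium: 20.2 − 0.2Q = 7 + 0.15Q → Q* = 37.7143, P* = 12.6571.
With the tax, the buyer price exceeds the seller price by 4: (20.2 − 0.2Q) − (7 + 0.15Q) = 4 → Q' = 26.2857.
ΔQ = 37.7143 − 26.2857 = 11.4286; the wedge equals the tax, 4.
Welfare loss = ½ × 11.4286 × 4 = $22.86 thousand.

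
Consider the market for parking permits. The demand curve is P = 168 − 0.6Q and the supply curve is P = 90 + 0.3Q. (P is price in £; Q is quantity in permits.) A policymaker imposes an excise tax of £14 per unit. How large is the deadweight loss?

Competitive equilibrium: 168 − 0.6Q = 90 + 0.3Q → Q* = 86.6667, P* = 116.
With the tax, the buyer price exceeds the seller price by 14: (168 − 0.6Q) − (90 + 0.3Q) = 14 → Q' = 71.1111.
ΔQ = 86.6667 − 71.1111 = 15.5556; the wedge equals the tax, 14.
Deadweight loss = ½ × 15.5556 × 14 = £108.89.

£108.89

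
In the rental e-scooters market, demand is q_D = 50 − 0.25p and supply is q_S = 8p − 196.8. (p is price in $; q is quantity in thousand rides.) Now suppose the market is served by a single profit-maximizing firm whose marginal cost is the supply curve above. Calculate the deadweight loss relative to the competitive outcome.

$903.81 thousand

In inverse form: demand p = 200 − 4q, supply p = 24.6 + 0.125q.
Competitive equilibrium: 200 − 4q = 24.6 + 0.125q → q* = 42.5212, p* = 29.9152.
Marginal revenue: MR = 200 − 8q. Set MR = MC: 200 − 8q = 24.6 + 0.125q → q_m = 21.5877.
Price p_m = 200 − 4·21.5877 = 113.6492; MC(q_m) = 24.6 + 0.125·21.5877 = 27.2985.
Competitive q* = 42.5212, so Δq = 20.9335; wedge = 113.6492 − 27.2985 = 86.3507.
Welfare loss = ½ × 20.9335 × 86.3507 = $903.81 thousand.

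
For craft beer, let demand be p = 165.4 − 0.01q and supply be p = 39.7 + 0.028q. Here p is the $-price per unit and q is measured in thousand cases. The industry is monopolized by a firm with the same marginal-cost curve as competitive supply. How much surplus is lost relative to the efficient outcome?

$9023.49 thousand

Competitive equilibrium: 165.4 − 0.01q = 39.7 + 0.028q → q* = 3307.8947, p* = 132.3211.
Marginal revenue: MR = 165.4 − 0.02q. Set MR = MC: 165.4 − 0.02q = 39.7 + 0.028q → q_m = 2618.75.
Price p_m = 165.4 − 0.01·2618.75 = 139.2125; MC(q_m) = 39.7 + 0.028·2618.75 = 113.025.
Competitive q* = 3307.8947, so Δq = 689.1447; wedge = 139.2125 − 113.025 = 26.1875.
Deadweight loss = ½ × 689.1447 × 26.1875 = $9023.49 thousand.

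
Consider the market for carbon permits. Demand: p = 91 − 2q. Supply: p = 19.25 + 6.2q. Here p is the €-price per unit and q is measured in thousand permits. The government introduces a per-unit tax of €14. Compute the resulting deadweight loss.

Competitive equilibrium: 91 − 2q = 19.25 + 6.2q → q* = 8.75, p* = 73.5.
With the tax, the buyer price exceeds the seller price by 14: (91 − 2q) − (19.25 + 6.2q) = 14 → q' = 7.0427.
Δq = 8.75 − 7.0427 = 1.7073; the wedge equals the tax, 14.
Deadweight loss = ½ × 1.7073 × 14 = €11.95 thousand.

€11.95 thousand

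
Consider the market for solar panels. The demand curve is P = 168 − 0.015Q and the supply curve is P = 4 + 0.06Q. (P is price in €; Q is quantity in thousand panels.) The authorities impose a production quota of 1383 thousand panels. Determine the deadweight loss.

€24220.50 thousand

Competitive equilibrium: 168 − 0.015Q = 4 + 0.06Q → Q* = 2186.66667, P* = 135.2.
At Q = 1383: demand price = 168 − 0.015·1383 = 147.255; supply price = 4 + 0.06·1383 = 86.98.
ΔQ = 2186.66667 − 1383 = 803.66667; wedge = 147.255 − 86.98 = 60.275.
DWL = ½ × 803.66667 × 60.275 = €24220.50 thousand.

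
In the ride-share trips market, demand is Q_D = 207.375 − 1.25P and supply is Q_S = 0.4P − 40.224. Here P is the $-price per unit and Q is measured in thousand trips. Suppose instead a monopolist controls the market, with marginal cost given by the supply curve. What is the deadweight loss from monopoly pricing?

In inverse form: demand P = 165.9 − 0.8Q, supply P = 100.56 + 2.5Q.
Competitive equilibrium: 165.9 − 0.8Q = 100.56 + 2.5Q → Q* = 19.8, P* = 150.06.
Marginal revenue: MR = 165.9 − 1.6Q. Set MR = MC: 165.9 − 1.6Q = 100.56 + 2.5Q → Q_m = 15.9366.
Price P_m = 165.9 − 0.8·15.9366 = 153.1507; MC(Q_m) = 100.56 + 2.5·15.9366 = 140.4015.
Competitive Q* = 19.8, so ΔQ = 3.8634; wedge = 153.1507 − 140.4015 = 12.7492.
Welfare loss = ½ × 3.8634 × 12.7492 = $24.63 thousand.

$24.63 thousand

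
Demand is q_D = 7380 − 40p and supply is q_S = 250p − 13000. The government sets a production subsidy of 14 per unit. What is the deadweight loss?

3379.31

In inverse form: demand p = 184.5 − 0.025q, supply p = 52 + 0.004q.
Competitive equilibrium: 184.5 − 0.025q = 52 + 0.004q → q* = 4568.9655, p* = 70.2759.
The subsidy lowers effective supply by 14: p = 38 + 0.004q.
New quantity: 184.5 − 0.025q = 38 + 0.004q → q' = 5051.7241.
Overproduction Δq = 5051.7241 − 4568.9655 = 482.7586; wedge = subsidy = 14.
Welfare loss = ½ × 482.7586 × 14 = 3379.31.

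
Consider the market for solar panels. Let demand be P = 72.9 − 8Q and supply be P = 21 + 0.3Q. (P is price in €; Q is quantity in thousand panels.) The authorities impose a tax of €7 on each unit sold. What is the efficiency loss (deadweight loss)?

Competitive equilibrium: 72.9 − 8Q = 21 + 0.3Q → Q* = 6.253, P* = 22.8759.
With the tax, the buyer price exceeds the seller price by 7: (72.9 − 8Q) − (21 + 0.3Q) = 7 → Q' = 5.4096.
ΔQ = 6.253 − 5.4096 = 0.8434; the wedge equals the tax, 7.
Welfare loss = ½ × 0.8434 × 7 = €2.95 thousand.

€2.95 thousand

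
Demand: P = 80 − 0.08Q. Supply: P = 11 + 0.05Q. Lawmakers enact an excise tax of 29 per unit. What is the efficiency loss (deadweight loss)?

Competitive equilibrium: 80 − 0.08Q = 11 + 0.05Q → Q* = 530.7692, P* = 37.5385.
With the tax, the buyer price exceeds the seller price by 29: (80 − 0.08Q) − (11 + 0.05Q) = 29 → Q' = 307.6923.
ΔQ = 530.7692 − 307.6923 = 223.0769; the wedge equals the tax, 29.
Welfare loss = ½ × 223.0769 × 29 = 3234.62.

3234.62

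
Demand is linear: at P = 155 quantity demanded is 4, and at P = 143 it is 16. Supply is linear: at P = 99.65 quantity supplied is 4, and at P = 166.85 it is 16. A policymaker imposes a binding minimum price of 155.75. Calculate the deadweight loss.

Demand slope = (143 − 155)/(16 − 4) = −1, so P = 159 − Q.
Supply slope = (166.85 − 99.65)/(16 − 4) = 5.6, so P = 77.25 + 5.6Q.
Competitive equilibrium: 159 − Q = 77.25 + 5.6Q → Q* = 12.3864, P* = 146.6136.
At the floor P = 155.75, quantity demanded = (159 − 155.75)/1 = 3.25.
Sellers' marginal cost at Q' = 3.25: 77.25 + 5.6·3.25 = 95.45.
ΔQ = 12.3864 − 3.25 = 9.1364; wedge = 155.75 − 95.45 = 60.3.
Deadweight loss = ½ × 9.1364 × 60.3 = 275.46.

275.46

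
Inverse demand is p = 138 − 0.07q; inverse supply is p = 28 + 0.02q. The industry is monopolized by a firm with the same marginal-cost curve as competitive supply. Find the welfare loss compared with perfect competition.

Competitive equilibrium: 138 − 0.07q = 28 + 0.02q → q* = 1222.2222, p* = 52.4444.
Marginal revenue: MR = 138 − 0.14q. Set MR = MC: 138 − 0.14q = 28 + 0.02q → q_m = 687.5.
Price p_m = 138 − 0.07·687.5 = 89.875; MC(q_m) = 28 + 0.02·687.5 = 41.75.
Competitive q* = 1222.2222, so Δq = 534.7222; wedge = 89.875 − 41.75 = 48.125.
The triangle = ½ × 534.7222 × 48.125 = 12866.75.

12866.75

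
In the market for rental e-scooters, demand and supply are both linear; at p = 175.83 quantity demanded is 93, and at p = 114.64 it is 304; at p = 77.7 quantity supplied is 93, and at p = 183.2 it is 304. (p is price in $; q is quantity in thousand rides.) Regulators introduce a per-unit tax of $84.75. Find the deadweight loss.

Demand slope = (114.64 − 175.83)/(304 − 93) = −0.29, so p = 202.8 − 0.29q.
Supply slope = (183.2 − 77.7)/(304 − 93) = 0.5, so p = 31.2 + 0.5q.
Competitive equilibrium: 202.8 − 0.29q = 31.2 + 0.5q → q* = 217.2152, p* = 139.8076.
With the tax, the buyer price exceeds the seller price by 84.75: (202.8 − 0.29q) − (31.2 + 0.5q) = 84.75 → q' = 109.9367.
Δq = 217.2152 − 109.9367 = 107.2785; the wedge equals the tax, 84.75.
Deadweight loss = ½ × 107.2785 × 84.75 = $4545.93 thousand.

$4545.93 thousand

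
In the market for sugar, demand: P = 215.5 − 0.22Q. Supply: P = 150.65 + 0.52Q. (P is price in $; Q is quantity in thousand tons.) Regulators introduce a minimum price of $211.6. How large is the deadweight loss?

$1808.23 thousand

Competitive equilibrium: 215.5 − 0.22Q = 150.65 + 0.52Q → Q* = 87.6351, P* = 196.2203.
At the floor P = 211.6, quantity demanded = (215.5 − 211.6)/0.22 = 17.7273.
Sellers' marginal cost at Q' = 17.7273: 150.65 + 0.52·17.7273 = 159.8682.
ΔQ = 87.6351 − 17.7273 = 69.9078; wedge = 211.6 − 159.8682 = 51.7318.
The triangle = ½ × 69.9078 × 51.7318 = $1808.23 thousand.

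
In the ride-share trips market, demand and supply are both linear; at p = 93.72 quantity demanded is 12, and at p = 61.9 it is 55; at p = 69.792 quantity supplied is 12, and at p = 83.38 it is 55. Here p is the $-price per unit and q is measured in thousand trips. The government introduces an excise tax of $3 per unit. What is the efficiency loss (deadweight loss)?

Demand slope = (61.9 − 93.72)/(55 − 12) = −0.74, so p = 102.6 − 0.74q.
Supply slope = (83.38 − 69.792)/(55 − 12) = 0.316, so p = 66 + 0.316q.
Competitive equilibrium: 102.6 − 0.74q = 66 + 0.316q → q* = 34.6591, p* = 76.9523.
With the tax, the buyer price exceeds the seller price by 3: (102.6 − 0.74q) − (66 + 0.316q) = 3 → q' = 31.8182.
Δq = 34.6591 − 31.8182 = 2.8409; the wedge equals the tax, 3.
Deadweight loss = ½ × 2.8409 × 3 = $4.26 thousand.

$4.26 thousand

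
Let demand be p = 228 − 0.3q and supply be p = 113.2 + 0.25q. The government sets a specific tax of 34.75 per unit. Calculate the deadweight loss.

1097.78

Competitive equilibrium: 228 − 0.3q = 113.2 + 0.25q → q* = 208.7273, p* = 165.3818.
With the tax, the buyer price exceeds the seller price by 34.75: (228 − 0.3q) − (113.2 + 0.25q) = 34.75 → q' = 145.5455.
Δq = 208.7273 − 145.5455 = 63.1818; the wedge equals the tax, 34.75.
The triangle = ½ × 63.1818 × 34.75 = 1097.78.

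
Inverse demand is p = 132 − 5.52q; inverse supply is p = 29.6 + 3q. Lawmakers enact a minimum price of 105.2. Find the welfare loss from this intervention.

Competitive equilibrium: 132 − 5.52q = 29.6 + 3q → q* = 12.0188, p* = 65.6563.
At the floor p = 105.2, quantity demanded = (132 − 105.2)/5.52 = 4.8551.
Sellers' marginal cost at q' = 4.8551: 29.6 + 3·4.8551 = 44.1653.
Δq = 12.0188 − 4.8551 = 7.1637; wedge = 105.2 − 44.1653 = 61.0347.
Welfare loss = ½ × 7.1637 × 61.0347 = 218.62.

218.62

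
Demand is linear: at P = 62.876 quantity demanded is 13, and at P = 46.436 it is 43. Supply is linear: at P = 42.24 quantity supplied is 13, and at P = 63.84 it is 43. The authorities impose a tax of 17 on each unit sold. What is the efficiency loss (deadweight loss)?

Demand slope = (46.436 − 62.876)/(43 − 13) = −0.548, so P = 70 − 0.548Q.
Supply slope = (63.84 − 42.24)/(43 − 13) = 0.72, so P = 32.88 + 0.72Q.
Competitive equilibrium: 70 − 0.548Q = 32.88 + 0.72Q → Q* = 29.2744, P* = 53.9576.
With the tax, the buyer price exceeds the seller price by 17: (70 − 0.548Q) − (32.88 + 0.72Q) = 17 → Q' = 15.8675.
ΔQ = 29.2744 − 15.8675 = 13.4069; the wedge equals the tax, 17.
The triangle = ½ × 13.4069 × 17 = 113.96.

113.96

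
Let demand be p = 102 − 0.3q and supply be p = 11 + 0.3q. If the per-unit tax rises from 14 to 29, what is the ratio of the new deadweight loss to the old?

Competitive equilibrium: 102 − 0.3q = 11 + 0.3q → q* = 151.6667, p* = 56.5.
For a per-unit tax t: Δq = t/0.6, so DWL = ½·t·(t/0.6) = t²/1.2.
At t = 14: DWL = 163.333. At t = 29: DWL = 700.833.
Ratio = (29/14)² = 4.291.

4.291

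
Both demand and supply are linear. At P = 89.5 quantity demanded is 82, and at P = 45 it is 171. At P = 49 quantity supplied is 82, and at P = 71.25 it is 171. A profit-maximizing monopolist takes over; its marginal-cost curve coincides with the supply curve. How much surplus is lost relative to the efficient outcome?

Demand slope = (45 − 89.5)/(171 − 82) = −0.5, so P = 130.5 − 0.5Q.
Supply slope = (71.25 − 49)/(171 − 82) = 0.25, so P = 28.5 + 0.25Q.
Competitive equilibrium: 130.5 − 0.5Q = 28.5 + 0.25Q → Q* = 136, P* = 62.5.
Marginal revenue: MR = 130.5 − Q. Set MR = MC: 130.5 − Q = 28.5 + 0.25Q → Q_m = 81.6.
Price P_m = 130.5 − 0.5·81.6 = 89.7; MC(Q_m) = 28.5 + 0.25·81.6 = 48.9.
Competitive Q* = 136, so ΔQ = 54.4; wedge = 89.7 − 48.9 = 40.8.
DWL = ½ × 54.4 × 40.8 = 1109.76.

1109.76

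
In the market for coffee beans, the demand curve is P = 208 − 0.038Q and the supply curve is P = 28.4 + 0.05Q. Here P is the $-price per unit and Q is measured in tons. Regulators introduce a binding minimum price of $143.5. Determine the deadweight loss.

Competitive equilibrium: 208 − 0.038Q = 28.4 + 0.05Q → Q* = 2040.9091, P* = 130.4455.
At the floor P = 143.5, quantity demanded = (208 − 143.5)/0.038 = 1697.3684.
Sellers' marginal cost at Q' = 1697.3684: 28.4 + 0.05·1697.3684 = 113.2684.
ΔQ = 2040.9091 − 1697.3684 = 343.5407; wedge = 143.5 − 113.2684 = 30.2316.
DWL = ½ × 343.5407 × 30.2316 = $5192.89.

$5192.89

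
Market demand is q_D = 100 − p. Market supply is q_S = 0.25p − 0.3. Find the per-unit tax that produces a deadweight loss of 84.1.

In inverse form: demand p = 100 − q, supply p = 1.2 + 4q.
Competitive equilibrium: 100 − q = 1.2 + 4q → q* = 19.76, p* = 80.24.
A tax t gives Δq = t/5 and wedge t, so DWL = t²/10.
t²/10 = 84.1 → t² = 841 → t = 29.

29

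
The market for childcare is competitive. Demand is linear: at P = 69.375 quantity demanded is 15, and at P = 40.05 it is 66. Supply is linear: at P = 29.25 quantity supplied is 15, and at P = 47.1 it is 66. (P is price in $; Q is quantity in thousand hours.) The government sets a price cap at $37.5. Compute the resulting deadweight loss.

Demand slope = (40.05 − 69.375)/(66 − 15) = −0.575, so P = 78 − 0.575Q.
Supply slope = (47.1 − 29.25)/(66 − 15) = 0.35, so P = 24 + 0.35Q.
Competitive equilibrium: 78 − 0.575Q = 24 + 0.35Q → Q* = 58.3784, P* = 44.4324.
At the ceiling P = 37.5, quantity supplied = (37.5 − 24)/0.35 = 38.5714.
Willingness to pay at Q' = 38.5714: 78 − 0.575·38.5714 = 55.8214.
ΔQ = 58.3784 − 38.5714 = 19.807; wedge = 55.8214 − 37.5 = 18.3214.
DWL = ½ × 19.807 × 18.3214 = $181.45 thousand.

$181.45 thousand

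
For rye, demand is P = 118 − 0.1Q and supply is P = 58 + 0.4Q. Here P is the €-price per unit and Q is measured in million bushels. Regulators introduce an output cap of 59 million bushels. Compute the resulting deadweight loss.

€930.25 million

Competitive equilibrium: 118 − 0.1Q = 58 + 0.4Q → Q* = 120, P* = 106.
At Q = 59: demand price = 118 − 0.1·59 = 112.1; supply price = 58 + 0.4·59 = 81.6.
ΔQ = 120 − 59 = 61; wedge = 112.1 − 81.6 = 30.5.
The triangle = ½ × 61 × 30.5 = €930.25 million.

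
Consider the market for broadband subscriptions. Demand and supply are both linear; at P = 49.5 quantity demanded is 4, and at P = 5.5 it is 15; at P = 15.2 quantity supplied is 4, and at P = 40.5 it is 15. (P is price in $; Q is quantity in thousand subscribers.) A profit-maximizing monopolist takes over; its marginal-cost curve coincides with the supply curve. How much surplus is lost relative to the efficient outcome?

Demand slope = (5.5 − 49.5)/(15 − 4) = −4, so P = 65.5 − 4Q.
Supply slope = (40.5 − 15.2)/(15 − 4) = 2.3, so P = 6 + 2.3Q.
Competitive equilibrium: 65.5 − 4Q = 6 + 2.3Q → Q* = 9.4444, P* = 27.7222.
Marginal revenue: MR = 65.5 − 8Q. Set MR = MC: 65.5 − 8Q = 6 + 2.3Q → Q_m = 5.7767.
Price P_m = 65.5 − 4·5.7767 = 42.3932; MC(Q_m) = 6 + 2.3·5.7767 = 19.2864.
Competitive Q* = 9.4444, so ΔQ = 3.6677; wedge = 42.3932 − 19.2864 = 23.1068.
DWL = ½ × 3.6677 × 23.1068 = $42.37 thousand.

$42.37 thousand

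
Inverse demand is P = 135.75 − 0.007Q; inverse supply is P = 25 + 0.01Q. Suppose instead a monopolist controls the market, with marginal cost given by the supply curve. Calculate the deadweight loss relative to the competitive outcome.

30688.96

Competitive equilibrium: 135.75 − 0.007Q = 25 + 0.01Q → Q* = 6514.70588, P* = 90.14706.
Marginal revenue: MR = 135.75 − 0.014Q. Set MR = MC: 135.75 − 0.014Q = 25 + 0.01Q → Q_m = 4614.58333.
Price P_m = 135.75 − 0.007·4614.58333 = 103.44792; MC(Q_m) = 25 + 0.01·4614.58333 = 71.14583.
Competitive Q* = 6514.70588, so ΔQ = 1900.12255; wedge = 103.44792 − 71.14583 = 32.30209.
The triangle = ½ × 1900.12255 × 32.30209 = 30688.96.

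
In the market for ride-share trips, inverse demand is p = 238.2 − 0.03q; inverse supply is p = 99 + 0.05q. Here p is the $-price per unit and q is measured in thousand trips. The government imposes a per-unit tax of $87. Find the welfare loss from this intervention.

Competitive equilibrium: 238.2 − 0.03q = 99 + 0.05q → q* = 1740, p* = 186.
With the tax, the buyer price exceeds the seller price by 87: (238.2 − 0.03q) − (99 + 0.05q) = 87 → q' = 652.5.
Δq = 1740 − 652.5 = 1087.5; the wedge equals the tax, 87.
DWL = ½ × 1087.5 × 87 = $47306.25 thousand.

$47306.25 thousand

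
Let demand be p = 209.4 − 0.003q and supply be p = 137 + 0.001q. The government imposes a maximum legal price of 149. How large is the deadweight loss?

74420

Competitive equilibrium: 209.4 − 0.003q = 137 + 0.001q → q* = 18100, p* = 155.1.
At the ceiling p = 149, quantity supplied = (149 − 137)/0.001 = 12000.
Willingness to pay at q' = 12000: 209.4 − 0.003·12000 = 173.4.
Δq = 18100 − 12000 = 6100; wedge = 173.4 − 149 = 24.4.
Deadweight loss = ½ × 6100 × 24.4 = 74420.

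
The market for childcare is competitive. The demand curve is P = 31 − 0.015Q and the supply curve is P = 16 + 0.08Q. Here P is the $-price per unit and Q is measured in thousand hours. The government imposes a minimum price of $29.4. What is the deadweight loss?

Competitive equilibrium: 31 − 0.015Q = 16 + 0.08Q → Q* = 157.894737, P* = 28.631579.
At the floor P = 29.4, quantity demanded = (31 − 29.4)/0.015 = 106.666667.
Sellers' marginal cost at Q' = 106.666667: 16 + 0.08·106.666667 = 24.533333.
ΔQ = 157.894737 − 106.666667 = 51.22807; wedge = 29.4 − 24.533333 = 4.866667.
The triangle = ½ × 51.22807 × 4.866667 = $124.65 thousand.

$124.65 thousand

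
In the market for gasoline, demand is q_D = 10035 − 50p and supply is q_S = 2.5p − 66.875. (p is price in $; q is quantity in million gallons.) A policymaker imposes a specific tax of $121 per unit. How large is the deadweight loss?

In inverse form: demand p = 200.7 − 0.02q, supply p = 26.75 + 0.4q.
Competitive equilibrium: 200.7 − 0.02q = 26.75 + 0.4q → q* = 414.16667, p* = 192.41667.
With the tax, the buyer price exceeds the seller price by 121: (200.7 − 0.02q) − (26.75 + 0.4q) = 121 → q' = 126.07143.
Δq = 414.16667 − 126.07143 = 288.09524; the wedge equals the tax, 121.
DWL = ½ × 288.09524 × 121 = $17429.76 million.

$17429.76 million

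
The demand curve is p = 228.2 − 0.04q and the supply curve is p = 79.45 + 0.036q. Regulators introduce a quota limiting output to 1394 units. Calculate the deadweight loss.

12054.96

Competitive equilibrium: 228.2 − 0.04q = 79.45 + 0.036q → q* = 1957.2368, p* = 149.9105.
At q = 1394: demand price = 228.2 − 0.04·1394 = 172.44; supply price = 79.45 + 0.036·1394 = 129.634.
Δq = 1957.2368 − 1394 = 563.2368; wedge = 172.44 − 129.634 = 42.806.
DWL = ½ × 563.2368 × 42.806 = 12054.96.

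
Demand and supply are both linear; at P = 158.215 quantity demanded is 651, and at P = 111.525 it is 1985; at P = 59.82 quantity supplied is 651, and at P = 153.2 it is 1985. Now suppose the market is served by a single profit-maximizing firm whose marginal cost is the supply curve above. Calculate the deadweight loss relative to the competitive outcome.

Demand slope = (111.525 − 158.215)/(1985 − 651) = −0.035, so P = 181 − 0.035Q.
Supply slope = (153.2 − 59.82)/(1985 − 651) = 0.07, so P = 14.25 + 0.07Q.
Competitive equilibrium: 181 − 0.035Q = 14.25 + 0.07Q → Q* = 1588.09524, P* = 125.41667.
Marginal revenue: MR = 181 − 0.07Q. Set MR = MC: 181 − 0.07Q = 14.25 + 0.07Q → Q_m = 1191.07143.
Price P_m = 181 − 0.035·1191.07143 = 139.3125; MC(Q_m) = 14.25 + 0.07·1191.07143 = 97.625.
Competitive Q* = 1588.09524, so ΔQ = 397.02381; wedge = 139.3125 − 97.625 = 41.6875.
Welfare loss = ½ × 397.02381 × 41.6875 = 8275.47.

8275.47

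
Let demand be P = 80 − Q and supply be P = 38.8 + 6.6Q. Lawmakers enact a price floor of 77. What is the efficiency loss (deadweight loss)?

22.27

Competitive equilibrium: 80 − Q = 38.8 + 6.6Q → Q* = 5.4211, P* = 74.5789.
At the floor P = 77, quantity demanded = (80 − 77)/1 = 3.
Sellers' marginal cost at Q' = 3: 38.8 + 6.6·3 = 58.6.
ΔQ = 5.4211 − 3 = 2.4211; wedge = 77 − 58.6 = 18.4.
The triangle = ½ × 2.4211 × 18.4 = 22.27.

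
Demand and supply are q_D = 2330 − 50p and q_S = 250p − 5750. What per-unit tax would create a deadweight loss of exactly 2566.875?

In inverse form: demand p = 46.6 − 0.02q, supply p = 23 + 0.004q.
Competitive equilibrium: 46.6 − 0.02q = 23 + 0.004q → q* = 983.3333, p* = 26.9333.
A tax t gives Δq = t/0.024 and wedge t, so DWL = t²/0.048.
t²/0.048 = 2566.875 → t² = 123.21 → t = 11.1.

11.1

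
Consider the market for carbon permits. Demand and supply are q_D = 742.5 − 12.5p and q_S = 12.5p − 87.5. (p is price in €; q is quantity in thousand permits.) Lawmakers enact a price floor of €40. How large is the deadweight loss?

In inverse form: demand p = 59.4 − 0.08q, supply p = 7 + 0.08q.
Competitive equilibrium: 59.4 − 0.08q = 7 + 0.08q → q* = 327.5, p* = 33.2.
At the floor p = 40, quantity demanded = (59.4 − 40)/0.08 = 242.5.
Sellers' marginal cost at q' = 242.5: 7 + 0.08·242.5 = 26.4.
Δq = 327.5 − 242.5 = 85; wedge = 40 − 26.4 = 13.6.
Deadweight loss = ½ × 85 × 13.6 = €578 thousand.

€578 thousand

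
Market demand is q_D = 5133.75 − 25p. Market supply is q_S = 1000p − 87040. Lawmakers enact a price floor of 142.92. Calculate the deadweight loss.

35982.69

In inverse form: demand p = 205.35 − 0.04q, supply p = 87.04 + 0.001q.
Competitive equilibrium: 205.35 − 0.04q = 87.04 + 0.001q → q* = 2885.60976, p* = 89.92561.
At the floor p = 142.92, quantity demanded = (205.35 − 142.92)/0.04 = 1560.75.
Sellers' marginal cost at q' = 1560.75: 87.04 + 0.001·1560.75 = 88.60075.
Δq = 2885.60976 − 1560.75 = 1324.85976; wedge = 142.92 − 88.60075 = 54.31925.
The triangle = ½ × 1324.85976 × 54.31925 = 35982.69.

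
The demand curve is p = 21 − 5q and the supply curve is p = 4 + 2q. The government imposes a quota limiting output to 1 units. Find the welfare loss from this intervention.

Competitive equilibrium: 21 − 5q = 4 + 2q → q* = 2.4286, p* = 8.8571.
At q = 1: demand price = 21 − 5·1 = 16; supply price = 4 + 2·1 = 6.
Δq = 2.4286 − 1 = 1.4286; wedge = 16 − 6 = 10.
The triangle = ½ × 1.4286 × 10 = 7.14.

7.14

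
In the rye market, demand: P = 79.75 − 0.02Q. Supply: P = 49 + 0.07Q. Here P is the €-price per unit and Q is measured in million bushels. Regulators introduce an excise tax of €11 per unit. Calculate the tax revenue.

€2413.89 million

Competitive equilibrium: 79.75 − 0.02Q = 49 + 0.07Q → Q* = 341.6667, P* = 72.9167.
With the tax, the buyer price exceeds the seller price by 11: (79.75 − 0.02Q) − (49 + 0.07Q) = 11 → Q' = 219.4444.
Tax revenue = 11 × 219.4444 = €2413.89 million.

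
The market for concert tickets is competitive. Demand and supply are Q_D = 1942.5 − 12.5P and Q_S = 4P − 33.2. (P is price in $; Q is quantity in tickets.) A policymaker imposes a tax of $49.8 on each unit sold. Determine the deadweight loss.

$3757.64

In inverse form: demand P = 155.4 − 0.08Q, supply P = 8.3 + 0.25Q.
Competitive equilibrium: 155.4 − 0.08Q = 8.3 + 0.25Q → Q* = 445.7576, P* = 119.7394.
With the tax, the buyer price exceeds the seller price by 49.8: (155.4 − 0.08Q) − (8.3 + 0.25Q) = 49.8 → Q' = 294.8485.
ΔQ = 445.7576 − 294.8485 = 150.9091; the wedge equals the tax, 49.8.
Welfare loss = ½ × 150.9091 × 49.8 = $3757.64.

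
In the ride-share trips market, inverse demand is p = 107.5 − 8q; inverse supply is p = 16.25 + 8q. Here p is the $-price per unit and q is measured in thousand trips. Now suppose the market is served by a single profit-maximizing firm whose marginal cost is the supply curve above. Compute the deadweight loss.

Competitive equilibrium: 107.5 − 8q = 16.25 + 8q → q* = 5.7031, p* = 61.875.
Marginal revenue: MR = 107.5 − 16q. Set MR = MC: 107.5 − 16q = 16.25 + 8q → q_m = 3.8021.
Price p_m = 107.5 − 8·3.8021 = 77.0832; MC(q_m) = 16.25 + 8·3.8021 = 46.6668.
Competitive q* = 5.7031, so Δq = 1.901; wedge = 77.0832 − 46.6668 = 30.4164.
Deadweight loss = ½ × 1.901 × 30.4164 = $28.91 thousand.

$28.91 thousand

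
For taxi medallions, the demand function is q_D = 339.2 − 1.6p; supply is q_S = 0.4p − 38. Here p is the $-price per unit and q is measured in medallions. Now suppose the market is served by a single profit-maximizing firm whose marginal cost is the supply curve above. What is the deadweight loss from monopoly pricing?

$60.84

In inverse form: demand p = 212 − 0.625q, supply p = 95 + 2.5q.
Competitive equilibrium: 212 − 0.625q = 95 + 2.5q → q* = 37.44, p* = 188.6.
Marginal revenue: MR = 212 − 1.25q. Set MR = MC: 212 − 1.25q = 95 + 2.5q → q_m = 31.2.
Price p_m = 212 − 0.625·31.2 = 192.5; MC(q_m) = 95 + 2.5·31.2 = 173.
Competitive q* = 37.44, so Δq = 6.24; wedge = 192.5 − 173 = 19.5.
The triangle = ½ × 6.24 × 19.5 = $60.84.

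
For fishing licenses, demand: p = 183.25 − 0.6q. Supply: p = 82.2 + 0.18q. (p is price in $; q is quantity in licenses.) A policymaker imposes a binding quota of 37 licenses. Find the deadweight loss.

$3340.64

Competitive equilibrium: 183.25 − 0.6q = 82.2 + 0.18q → q* = 129.5513, p* = 105.5192.
At q = 37: demand price = 183.25 − 0.6·37 = 161.05; supply price = 82.2 + 0.18·37 = 88.86.
Δq = 129.5513 − 37 = 92.5513; wedge = 161.05 − 88.86 = 72.19.
Welfare loss = ½ × 92.5513 × 72.19 = $3340.64.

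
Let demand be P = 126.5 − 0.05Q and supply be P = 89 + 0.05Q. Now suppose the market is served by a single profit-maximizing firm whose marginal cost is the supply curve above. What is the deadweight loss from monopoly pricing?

Competitive equilibrium: 126.5 − 0.05Q = 89 + 0.05Q → Q* = 375, P* = 107.75.
Marginal revenue: MR = 126.5 − 0.1Q. Set MR = MC: 126.5 − 0.1Q = 89 + 0.05Q → Q_m = 250.
Price P_m = 126.5 − 0.05·250 = 114; MC(Q_m) = 89 + 0.05·250 = 101.5.
Competitive Q* = 375, so ΔQ = 125; wedge = 114 − 101.5 = 12.5.
Deadweight loss = ½ × 125 × 12.5 = 781.25.

781.25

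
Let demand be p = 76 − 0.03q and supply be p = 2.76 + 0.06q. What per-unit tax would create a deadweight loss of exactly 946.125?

Competitive equilibrium: 76 − 0.03q = 2.76 + 0.06q → q* = 813.7778, p* = 51.5867.
A tax t gives Δq = t/0.09 and wedge t, so DWL = t²/0.18.
t²/0.18 = 946.125 → t² = 170.3025 → t = 13.05.

13.05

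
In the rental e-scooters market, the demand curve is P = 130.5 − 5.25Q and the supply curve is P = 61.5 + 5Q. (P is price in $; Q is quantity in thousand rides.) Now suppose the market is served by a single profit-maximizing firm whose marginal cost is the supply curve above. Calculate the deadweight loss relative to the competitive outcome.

$26.64 thousand

Competitive equilibrium: 130.5 − 5.25Q = 61.5 + 5Q → Q* = 6.7317, P* = 95.1585.
Marginal revenue: MR = 130.5 − 10.5Q. Set MR = MC: 130.5 − 10.5Q = 61.5 + 5Q → Q_m = 4.4516.
Price P_m = 130.5 − 5.25·4.4516 = 107.1291; MC(Q_m) = 61.5 + 5·4.4516 = 83.758.
Competitive Q* = 6.7317, so ΔQ = 2.2801; wedge = 107.1291 − 83.758 = 23.3711.
Welfare loss = ½ × 2.2801 × 23.3711 = $26.64 thousand.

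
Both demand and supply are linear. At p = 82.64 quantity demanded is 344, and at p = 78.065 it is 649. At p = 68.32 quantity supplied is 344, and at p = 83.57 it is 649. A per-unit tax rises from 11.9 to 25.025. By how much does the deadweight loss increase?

Demand slope = (78.065 − 82.64)/(649 − 344) = −0.015, so p = 87.8 − 0.015q.
Supply slope = (83.57 − 68.32)/(649 − 344) = 0.05, so p = 51.12 + 0.05q.
Competitive equilibrium: 87.8 − 0.015q = 51.12 + 0.05q → q* = 564.3077, p* = 79.3354.
For a per-unit tax t: Δq = t/0.065, so DWL = ½·t·(t/0.065) = t²/0.13.
At t = 11.9: DWL = 1089.3077. At t = 25.025: DWL = 4817.3125.
Increase = 4817.3125 − 1089.3077 = 3728.

3728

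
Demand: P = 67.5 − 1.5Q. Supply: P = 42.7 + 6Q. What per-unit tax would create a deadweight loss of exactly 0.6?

3

Competitive equilibrium: 67.5 − 1.5Q = 42.7 + 6Q → Q* = 3.3067, P* = 62.54.
A tax t gives ΔQ = t/7.5 and wedge t, so DWL = t²/15.
t²/15 = 0.6 → t² = 9 → t = 3.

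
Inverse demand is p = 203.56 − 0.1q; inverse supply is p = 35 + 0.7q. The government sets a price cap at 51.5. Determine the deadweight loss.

14006.84

Competitive equilibrium: 203.56 − 0.1q = 35 + 0.7q → q* = 210.7, p* = 182.49.
At the ceiling p = 51.5, quantity supplied = (51.5 − 35)/0.7 = 23.57143.
Willingness to pay at q' = 23.57143: 203.56 − 0.1·23.57143 = 201.20286.
Δq = 210.7 − 23.57143 = 187.12857; wedge = 201.20286 − 51.5 = 149.70286.
Welfare loss = ½ × 187.12857 × 149.70286 = 14006.84.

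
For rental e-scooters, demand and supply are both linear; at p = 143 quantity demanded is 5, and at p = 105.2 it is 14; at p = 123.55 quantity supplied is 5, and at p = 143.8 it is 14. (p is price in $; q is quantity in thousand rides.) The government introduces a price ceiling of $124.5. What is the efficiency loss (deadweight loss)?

$21.69 thousand

Demand slope = (105.2 − 143)/(14 − 5) = −4.2, so p = 164 − 4.2q.
Supply slope = (143.8 − 123.55)/(14 − 5) = 2.25, so p = 112.3 + 2.25q.
Competitive equilibrium: 164 − 4.2q = 112.3 + 2.25q → q* = 8.0155, p* = 130.3349.
At the ceiling p = 124.5, quantity supplied = (124.5 − 112.3)/2.25 = 5.4222.
Willingness to pay at q' = 5.4222: 164 − 4.2·5.4222 = 141.2268.
Δq = 8.0155 − 5.4222 = 2.5933; wedge = 141.2268 − 124.5 = 16.7268.
Deadweight loss = ½ × 2.5933 × 16.7268 = $21.69 thousand.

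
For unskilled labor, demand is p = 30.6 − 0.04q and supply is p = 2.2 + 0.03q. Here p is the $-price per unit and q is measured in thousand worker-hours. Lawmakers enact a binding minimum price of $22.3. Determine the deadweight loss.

$1375.11 thousand

Competitive equilibrium: 30.6 − 0.04q = 2.2 + 0.03q → q* = 405.7143, p* = 14.3714.
At the floor p = 22.3, quantity demanded = (30.6 − 22.3)/0.04 = 207.5.
Sellers' marginal cost at q' = 207.5: 2.2 + 0.03·207.5 = 8.425.
Δq = 405.7143 − 207.5 = 198.2143; wedge = 22.3 − 8.425 = 13.875.
Welfare loss = ½ × 198.2143 × 13.875 = $1375.11 thousand.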